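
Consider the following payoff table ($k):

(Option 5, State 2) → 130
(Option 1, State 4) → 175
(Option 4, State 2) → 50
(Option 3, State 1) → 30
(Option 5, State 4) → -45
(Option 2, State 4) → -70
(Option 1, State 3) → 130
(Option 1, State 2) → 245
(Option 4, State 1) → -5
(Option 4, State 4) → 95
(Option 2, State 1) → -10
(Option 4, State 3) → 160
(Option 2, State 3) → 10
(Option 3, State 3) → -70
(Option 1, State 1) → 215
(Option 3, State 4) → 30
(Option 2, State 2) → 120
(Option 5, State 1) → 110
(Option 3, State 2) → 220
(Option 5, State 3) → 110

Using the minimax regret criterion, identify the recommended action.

Column bests: State 1=215, State 2=245, State 3=160, State 4=175.
Option 1 regrets: 0, 0, 30, 0 → max 30
Option 2 regrets: 225, 125, 150, 245 → max 245
Option 3 regrets: 185, 25, 230, 145 → max 230
Option 4 regrets: 220, 195, 0, 80 → max 220
Option 5 regrets: 105, 115, 50, 220 → max 220
Smallest max regret = 30 → Option 1.

Option 1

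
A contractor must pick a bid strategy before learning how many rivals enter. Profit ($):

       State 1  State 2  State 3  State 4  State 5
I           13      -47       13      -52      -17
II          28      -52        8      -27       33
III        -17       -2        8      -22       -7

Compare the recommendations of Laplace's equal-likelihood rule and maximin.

Row averages: I=-18, II=-2, III=-8
Highest average = -2 → II.
Row minima: I=-52, II=-52, III=-22
Best worst-case = -22 → III.

laplace → II; maximin → III (disagree)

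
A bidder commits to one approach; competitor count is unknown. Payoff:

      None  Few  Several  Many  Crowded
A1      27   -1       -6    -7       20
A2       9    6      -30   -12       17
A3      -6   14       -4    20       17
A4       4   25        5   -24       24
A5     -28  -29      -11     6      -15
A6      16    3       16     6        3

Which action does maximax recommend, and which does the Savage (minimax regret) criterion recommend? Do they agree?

maximax → A1; minimax regret → A6 (disagree)

Row maxima: A1=27, A2=17, A3=20, A4=25, A5=6, A6=16
Best best-case = 27 → A1.
Column bests: None=27, Few=25, Several=16, Many=20, Crowded=24.
A1 regrets: 0, 26, 22, 27, 4 → max 27
A2 regrets: 18, 19, 46, 32, 7 → max 46
A3 regrets: 33, 11, 20, 0, 7 → max 33
A4 regrets: 23, 0, 11, 44, 0 → max 44
A5 regrets: 55, 54, 27, 14, 39 → max 55
A6 regrets: 11, 22, 0, 14, 21 → max 22
Smallest max regret = 22 → A6.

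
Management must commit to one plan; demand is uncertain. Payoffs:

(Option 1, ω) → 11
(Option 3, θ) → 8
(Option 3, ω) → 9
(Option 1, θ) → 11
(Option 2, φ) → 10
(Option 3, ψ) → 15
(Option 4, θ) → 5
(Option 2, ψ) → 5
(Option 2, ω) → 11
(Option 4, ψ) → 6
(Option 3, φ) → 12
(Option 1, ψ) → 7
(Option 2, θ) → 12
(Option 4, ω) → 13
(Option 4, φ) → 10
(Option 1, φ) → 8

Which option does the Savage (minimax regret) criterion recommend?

Column bests: θ=12, φ=12, ψ=15, ω=13.
Option 1 regrets: 1, 4, 8, 2 → max 8
Option 2 regrets: 0, 2, 10, 2 → max 10
Option 3 regrets: 4, 0, 0, 4 → max 4
Option 4 regrets: 7, 2, 9, 0 → max 9
Smallest max regret = 4 → Option 3.

Option 3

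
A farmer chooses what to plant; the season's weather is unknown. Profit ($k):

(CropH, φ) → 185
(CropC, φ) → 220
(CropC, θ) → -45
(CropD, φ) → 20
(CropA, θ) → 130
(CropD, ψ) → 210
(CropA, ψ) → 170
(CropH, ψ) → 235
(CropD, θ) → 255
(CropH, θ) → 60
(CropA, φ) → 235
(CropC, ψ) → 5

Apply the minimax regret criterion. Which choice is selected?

Column bests: θ=255, φ=235, ψ=235.
CropH regrets: 195, 50, 0 → max 195
CropD regrets: 0, 215, 25 → max 215
CropC regrets: 300, 15, 230 → max 300
CropA regrets: 125, 0, 65 → max 125
Smallest max regret = 125 → CropA.

CropA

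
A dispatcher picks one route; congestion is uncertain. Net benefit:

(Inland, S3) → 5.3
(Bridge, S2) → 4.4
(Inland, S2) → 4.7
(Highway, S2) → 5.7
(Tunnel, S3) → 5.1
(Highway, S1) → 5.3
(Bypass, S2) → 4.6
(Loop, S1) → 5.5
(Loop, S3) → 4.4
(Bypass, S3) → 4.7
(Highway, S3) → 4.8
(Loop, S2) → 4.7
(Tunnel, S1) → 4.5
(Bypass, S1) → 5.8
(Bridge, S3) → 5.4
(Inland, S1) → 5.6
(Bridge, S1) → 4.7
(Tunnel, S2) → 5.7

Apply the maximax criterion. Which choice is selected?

Bypass

Row maxima: Loop=5.5, Bypass=5.8, Bridge=5.4, Inland=5.6, Tunnel=5.7, Highway=5.7
Best best-case = 5.8 → Bypass.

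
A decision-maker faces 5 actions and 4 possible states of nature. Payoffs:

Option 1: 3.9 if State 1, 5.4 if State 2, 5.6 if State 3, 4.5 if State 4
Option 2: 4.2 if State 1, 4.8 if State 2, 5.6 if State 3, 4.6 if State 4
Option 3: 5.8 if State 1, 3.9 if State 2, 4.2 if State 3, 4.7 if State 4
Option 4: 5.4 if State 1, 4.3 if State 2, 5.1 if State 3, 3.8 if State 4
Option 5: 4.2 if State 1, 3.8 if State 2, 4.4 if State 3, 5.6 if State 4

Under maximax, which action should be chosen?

Row maxima: Option 1=5.6, Option 2=5.6, Option 3=5.8, Option 4=5.4, Option 5=5.6
Best best-case = 5.8 → Option 3.

Option 3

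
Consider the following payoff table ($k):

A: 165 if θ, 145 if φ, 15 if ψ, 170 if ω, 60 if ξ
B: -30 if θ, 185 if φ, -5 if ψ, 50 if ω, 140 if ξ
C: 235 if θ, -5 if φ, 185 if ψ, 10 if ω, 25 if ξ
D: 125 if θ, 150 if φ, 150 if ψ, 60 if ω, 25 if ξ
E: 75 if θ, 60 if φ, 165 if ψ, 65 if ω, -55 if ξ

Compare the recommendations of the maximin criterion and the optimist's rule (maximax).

maximin → D; maximax → C (disagree)

Row minima: A=15, B=-30, C=-5, D=25, E=-55
Best worst-case = 25 → D.
Row maxima: A=170, B=185, C=235, D=150, E=165
Best best-case = 235 → C.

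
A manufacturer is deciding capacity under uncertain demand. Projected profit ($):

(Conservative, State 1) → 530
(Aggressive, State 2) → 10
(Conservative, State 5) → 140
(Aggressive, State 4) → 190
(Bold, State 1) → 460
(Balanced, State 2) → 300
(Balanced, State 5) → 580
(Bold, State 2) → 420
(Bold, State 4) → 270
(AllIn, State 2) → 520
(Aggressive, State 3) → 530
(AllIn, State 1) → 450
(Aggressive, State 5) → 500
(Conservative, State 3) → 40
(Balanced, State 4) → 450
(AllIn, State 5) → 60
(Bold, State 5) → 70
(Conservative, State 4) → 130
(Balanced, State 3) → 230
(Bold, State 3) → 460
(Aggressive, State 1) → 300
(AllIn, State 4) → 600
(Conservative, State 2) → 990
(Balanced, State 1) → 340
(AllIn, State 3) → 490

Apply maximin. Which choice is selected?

Balanced

Row minima: Conservative=40, Balanced=230, Aggressive=10, Bold=70, AllIn=60
Best worst-case = 230 → Balanced.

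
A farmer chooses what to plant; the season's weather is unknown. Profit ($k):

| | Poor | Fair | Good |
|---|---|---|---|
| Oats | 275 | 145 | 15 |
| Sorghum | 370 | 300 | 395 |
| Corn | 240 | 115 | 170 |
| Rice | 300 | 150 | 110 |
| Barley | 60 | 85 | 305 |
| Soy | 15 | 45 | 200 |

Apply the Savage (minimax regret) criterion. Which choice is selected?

Column bests: Poor=370, Fair=300, Good=395.
Oats regrets: 95, 155, 380 → max 380
Sorghum regrets: 0, 0, 0 → max 0
Corn regrets: 130, 185, 225 → max 225
Rice regrets: 70, 150, 285 → max 285
Barley regrets: 310, 215, 90 → max 310
Soy regrets: 355, 255, 195 → max 355
Smallest max regret = 0 → Sorghum.

Sorghum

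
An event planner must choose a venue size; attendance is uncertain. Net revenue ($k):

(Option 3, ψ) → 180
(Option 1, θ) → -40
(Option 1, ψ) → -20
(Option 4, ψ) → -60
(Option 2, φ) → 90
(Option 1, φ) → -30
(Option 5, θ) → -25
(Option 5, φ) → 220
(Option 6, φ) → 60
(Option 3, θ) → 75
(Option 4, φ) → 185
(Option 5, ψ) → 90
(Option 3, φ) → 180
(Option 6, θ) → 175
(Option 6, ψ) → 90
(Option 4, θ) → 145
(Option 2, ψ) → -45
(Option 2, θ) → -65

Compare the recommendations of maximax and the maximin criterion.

Row maxima: Option 1=-20, Option 2=90, Option 3=180, Option 4=185, Option 5=220, Option 6=175
Best best-case = 220 → Option 5.
Row minima: Option 1=-40, Option 2=-65, Option 3=75, Option 4=-60, Option 5=-25, Option 6=60
Best worst-case = 75 → Option 3.

maximax → Option 5; maximin → Option 3 (disagree)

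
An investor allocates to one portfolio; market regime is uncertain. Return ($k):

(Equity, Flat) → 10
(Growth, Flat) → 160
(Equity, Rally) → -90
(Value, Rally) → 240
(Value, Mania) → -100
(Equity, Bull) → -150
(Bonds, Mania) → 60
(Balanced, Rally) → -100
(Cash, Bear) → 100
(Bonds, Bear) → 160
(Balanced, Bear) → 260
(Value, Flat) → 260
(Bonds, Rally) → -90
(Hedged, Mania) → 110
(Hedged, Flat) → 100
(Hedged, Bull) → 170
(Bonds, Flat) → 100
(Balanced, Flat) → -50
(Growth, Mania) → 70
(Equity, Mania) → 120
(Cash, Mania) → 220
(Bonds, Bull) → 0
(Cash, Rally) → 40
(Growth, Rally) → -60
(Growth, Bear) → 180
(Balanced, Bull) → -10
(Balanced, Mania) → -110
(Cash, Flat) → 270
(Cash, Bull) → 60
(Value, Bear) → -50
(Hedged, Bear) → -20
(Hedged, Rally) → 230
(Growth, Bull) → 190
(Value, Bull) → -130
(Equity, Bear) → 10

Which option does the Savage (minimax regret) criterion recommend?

Column bests: Bear=260, Flat=270, Bull=190, Rally=240, Mania=220.
Growth regrets: 80, 110, 0, 300, 150 → max 300
Hedged regrets: 280, 170, 20, 10, 110 → max 280
Equity regrets: 250, 260, 340, 330, 100 → max 340
Cash regrets: 160, 0, 130, 200, 0 → max 200
Value regrets: 310, 10, 320, 0, 320 → max 320
Balanced regrets: 0, 320, 200, 340, 330 → max 340
Bonds regrets: 100, 170, 190, 330, 160 → max 330
Smallest max regret = 200 → Cash.

Cash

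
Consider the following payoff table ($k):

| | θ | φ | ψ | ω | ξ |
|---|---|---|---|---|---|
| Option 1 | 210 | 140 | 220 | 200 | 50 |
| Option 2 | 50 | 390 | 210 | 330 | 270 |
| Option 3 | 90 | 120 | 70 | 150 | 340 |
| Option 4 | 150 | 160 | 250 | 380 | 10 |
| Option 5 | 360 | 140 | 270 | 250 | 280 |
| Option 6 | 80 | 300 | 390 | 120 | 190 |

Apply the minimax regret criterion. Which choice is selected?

Column bests: θ=360, φ=390, ψ=390, ω=380, ξ=340.
Option 1 regrets: 150, 250, 170, 180, 290 → max 290
Option 2 regrets: 310, 0, 180, 50, 70 → max 310
Option 3 regrets: 270, 270, 320, 230, 0 → max 320
Option 4 regrets: 210, 230, 140, 0, 330 → max 330
Option 5 regrets: 0, 250, 120, 130, 60 → max 250
Option 6 regrets: 280, 90, 0, 260, 150 → max 280
Smallest max regret = 250 → Option 5.

Option 5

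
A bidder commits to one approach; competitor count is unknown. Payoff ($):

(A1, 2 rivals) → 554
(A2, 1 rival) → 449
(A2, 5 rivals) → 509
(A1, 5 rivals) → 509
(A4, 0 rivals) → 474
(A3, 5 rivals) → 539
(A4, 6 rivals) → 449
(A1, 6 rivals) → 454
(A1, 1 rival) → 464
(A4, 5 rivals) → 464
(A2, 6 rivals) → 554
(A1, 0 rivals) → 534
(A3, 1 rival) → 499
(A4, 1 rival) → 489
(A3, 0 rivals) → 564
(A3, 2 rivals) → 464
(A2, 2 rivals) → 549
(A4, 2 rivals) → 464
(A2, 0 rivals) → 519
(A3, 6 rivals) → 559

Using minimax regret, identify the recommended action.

A2

Column bests: 0 rivals=564, 1 rival=499, 2 rivals=554, 5 rivals=539, 6 rivals=559.
A1 regrets: 30, 35, 0, 30, 105 → max 105
A2 regrets: 45, 50, 5, 30, 5 → max 50
A3 regrets: 0, 0, 90, 0, 0 → max 90
A4 regrets: 90, 10, 90, 75, 110 → max 110
Smallest max regret = 50 → A2.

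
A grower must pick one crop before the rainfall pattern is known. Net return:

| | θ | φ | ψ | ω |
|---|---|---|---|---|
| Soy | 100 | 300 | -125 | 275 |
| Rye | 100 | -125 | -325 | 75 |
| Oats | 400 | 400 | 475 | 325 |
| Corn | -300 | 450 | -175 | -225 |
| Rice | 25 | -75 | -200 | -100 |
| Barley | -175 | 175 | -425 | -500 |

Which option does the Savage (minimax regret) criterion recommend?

Oats

Column bests: θ=400, φ=450, ψ=475, ω=325.
Soy regrets: 300, 150, 600, 50 → max 600
Rye regrets: 300, 575, 800, 250 → max 800
Oats regrets: 0, 50, 0, 0 → max 50
Corn regrets: 700, 0, 650, 550 → max 700
Rice regrets: 375, 525, 675, 425 → max 675
Barley regrets: 575, 275, 900, 825 → max 900
Smallest max regret = 50 → Oats.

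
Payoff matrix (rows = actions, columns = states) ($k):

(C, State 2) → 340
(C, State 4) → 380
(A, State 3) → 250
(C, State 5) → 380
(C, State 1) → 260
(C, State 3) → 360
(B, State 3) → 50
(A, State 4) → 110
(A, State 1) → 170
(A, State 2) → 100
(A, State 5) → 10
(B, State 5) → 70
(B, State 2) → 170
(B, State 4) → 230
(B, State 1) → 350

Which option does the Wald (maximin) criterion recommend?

Row minima: A=10, B=50, C=260
Best worst-case = 260 → C.

C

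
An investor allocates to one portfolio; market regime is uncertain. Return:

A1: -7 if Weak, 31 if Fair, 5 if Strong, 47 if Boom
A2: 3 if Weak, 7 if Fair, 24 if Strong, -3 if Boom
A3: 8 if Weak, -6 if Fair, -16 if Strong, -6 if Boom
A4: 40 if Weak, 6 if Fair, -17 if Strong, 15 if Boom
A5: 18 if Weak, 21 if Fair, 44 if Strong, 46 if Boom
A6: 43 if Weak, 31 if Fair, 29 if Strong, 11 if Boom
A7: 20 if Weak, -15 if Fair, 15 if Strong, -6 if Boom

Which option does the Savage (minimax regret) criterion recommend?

Column bests: Weak=43, Fair=31, Strong=44, Boom=47.
A1 regrets: 50, 0, 39, 0 → max 50
A2 regrets: 40, 24, 20, 50 → max 50
A3 regrets: 35, 37, 60, 53 → max 60
A4 regrets: 3, 25, 61, 32 → max 61
A5 regrets: 25, 10, 0, 1 → max 25
A6 regrets: 0, 0, 15, 36 → max 36
A7 regrets: 23, 46, 29, 53 → max 53
Smallest max regret = 25 → A5.

A5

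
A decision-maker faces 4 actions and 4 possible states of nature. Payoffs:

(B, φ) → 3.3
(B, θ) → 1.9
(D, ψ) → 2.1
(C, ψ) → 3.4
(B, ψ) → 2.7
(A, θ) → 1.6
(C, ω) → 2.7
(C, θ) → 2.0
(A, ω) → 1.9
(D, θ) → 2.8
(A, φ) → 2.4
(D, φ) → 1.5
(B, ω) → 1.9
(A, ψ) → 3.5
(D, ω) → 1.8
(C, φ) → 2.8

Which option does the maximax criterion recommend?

A

Row maxima: A=3.5, B=3.3, C=3.4, D=2.8
Best best-case = 3.5 → A.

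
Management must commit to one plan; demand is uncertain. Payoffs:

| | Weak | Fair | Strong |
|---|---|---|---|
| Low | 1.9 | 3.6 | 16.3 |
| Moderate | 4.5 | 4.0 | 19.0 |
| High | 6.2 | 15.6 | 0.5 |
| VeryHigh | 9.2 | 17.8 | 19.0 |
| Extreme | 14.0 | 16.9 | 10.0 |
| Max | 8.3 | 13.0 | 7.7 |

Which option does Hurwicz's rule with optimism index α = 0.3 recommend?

VeryHigh

Low: 0.3·16.3 + 0.7·1.9 = 6.22
Moderate: 0.3·19.0 + 0.7·4.0 = 8.5
High: 0.3·15.6 + 0.7·0.5 = 5.03
VeryHigh: 0.3·19.0 + 0.7·9.2 = 12.14
Extreme: 0.3·16.9 + 0.7·10.0 = 12.07
Max: 0.3·13.0 + 0.7·7.7 = 9.29
Highest Hurwicz score = 12.14 → VeryHigh.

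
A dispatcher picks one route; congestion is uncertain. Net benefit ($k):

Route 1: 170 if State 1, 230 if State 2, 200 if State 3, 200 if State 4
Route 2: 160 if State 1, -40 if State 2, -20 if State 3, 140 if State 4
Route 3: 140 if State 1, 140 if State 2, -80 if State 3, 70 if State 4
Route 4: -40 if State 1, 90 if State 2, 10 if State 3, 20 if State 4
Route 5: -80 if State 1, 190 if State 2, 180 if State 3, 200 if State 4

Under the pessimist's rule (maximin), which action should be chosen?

Row minima: Route 1=170, Route 2=-40, Route 3=-80, Route 4=-40, Route 5=-80
Best worst-case = 170 → Route 1.

Route 1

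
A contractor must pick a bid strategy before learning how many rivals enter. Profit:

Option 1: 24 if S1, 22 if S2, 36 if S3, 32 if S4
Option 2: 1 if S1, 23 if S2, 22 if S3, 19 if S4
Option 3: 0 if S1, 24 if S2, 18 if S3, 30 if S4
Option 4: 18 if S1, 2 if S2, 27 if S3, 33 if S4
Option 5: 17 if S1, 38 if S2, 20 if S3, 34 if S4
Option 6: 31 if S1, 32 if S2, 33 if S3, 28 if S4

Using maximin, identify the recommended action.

Option 6

Row minima: Option 1=22, Option 2=1, Option 3=0, Option 4=2, Option 5=17, Option 6=28
Best worst-case = 28 → Option 6.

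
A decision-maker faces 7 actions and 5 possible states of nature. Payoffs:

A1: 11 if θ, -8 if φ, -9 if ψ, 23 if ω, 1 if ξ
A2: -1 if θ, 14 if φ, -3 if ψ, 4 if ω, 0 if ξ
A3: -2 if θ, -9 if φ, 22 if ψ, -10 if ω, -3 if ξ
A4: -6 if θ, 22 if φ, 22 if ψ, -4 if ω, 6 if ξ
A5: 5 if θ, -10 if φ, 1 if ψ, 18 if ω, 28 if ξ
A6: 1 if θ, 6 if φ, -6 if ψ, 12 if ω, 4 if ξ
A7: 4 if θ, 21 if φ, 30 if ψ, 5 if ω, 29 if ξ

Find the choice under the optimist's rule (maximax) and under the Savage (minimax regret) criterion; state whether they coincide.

Row maxima: A1=23, A2=14, A3=22, A4=22, A5=28, A6=12, A7=30
Best best-case = 30 → A7.
Column bests: θ=11, φ=22, ψ=30, ω=23, ξ=29.
A1 regrets: 0, 30, 39, 0, 28 → max 39
A2 regrets: 12, 8, 33, 19, 29 → max 33
A3 regrets: 13, 31, 8, 33, 32 → max 33
A4 regrets: 17, 0, 8, 27, 23 → max 27
A5 regrets: 6, 32, 29, 5, 1 → max 32
A6 regrets: 10, 16, 36, 11, 25 → max 36
A7 regrets: 7, 1, 0, 18, 0 → max 18
Smallest max regret = 18 → A7.

maximax → A7; minimax regret → A7 (agree)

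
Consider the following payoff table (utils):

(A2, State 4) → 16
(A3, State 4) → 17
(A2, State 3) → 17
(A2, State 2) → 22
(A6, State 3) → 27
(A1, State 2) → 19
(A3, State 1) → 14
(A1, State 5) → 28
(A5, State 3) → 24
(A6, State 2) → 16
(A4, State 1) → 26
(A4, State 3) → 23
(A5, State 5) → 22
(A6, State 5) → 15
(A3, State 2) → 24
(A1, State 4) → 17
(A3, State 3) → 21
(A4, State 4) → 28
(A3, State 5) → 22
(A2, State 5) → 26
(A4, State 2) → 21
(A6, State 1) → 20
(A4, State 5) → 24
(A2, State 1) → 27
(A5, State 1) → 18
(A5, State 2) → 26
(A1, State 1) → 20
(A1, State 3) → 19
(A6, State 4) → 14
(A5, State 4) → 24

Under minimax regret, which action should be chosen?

Column bests: State 1=27, State 2=26, State 3=27, State 4=28, State 5=28.
A1 regrets: 7, 7, 8, 11, 0 → max 11
A2 regrets: 0, 4, 10, 12, 2 → max 12
A3 regrets: 13, 2, 6, 11, 6 → max 13
A4 regrets: 1, 5, 4, 0, 4 → max 5
A5 regrets: 9, 0, 3, 4, 6 → max 9
A6 regrets: 7, 10, 0, 14, 13 → max 14
Smallest max regret = 5 → A4.

A4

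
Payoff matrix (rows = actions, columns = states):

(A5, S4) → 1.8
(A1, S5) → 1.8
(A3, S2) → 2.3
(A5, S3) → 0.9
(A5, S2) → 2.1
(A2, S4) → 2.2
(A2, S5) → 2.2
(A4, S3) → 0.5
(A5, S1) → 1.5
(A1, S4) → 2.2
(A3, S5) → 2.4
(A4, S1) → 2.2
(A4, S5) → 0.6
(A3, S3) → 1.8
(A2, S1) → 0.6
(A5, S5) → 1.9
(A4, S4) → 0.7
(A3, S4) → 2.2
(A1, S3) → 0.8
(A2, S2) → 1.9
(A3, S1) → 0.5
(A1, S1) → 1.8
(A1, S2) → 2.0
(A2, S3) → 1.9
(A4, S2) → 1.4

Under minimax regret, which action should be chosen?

A5

Column bests: S1=2.2, S2=2.3, S3=1.9, S4=2.2, S5=2.4.
A1 regrets: 0.4, 0.3, 1.1, 0.0, 0.6 → max 1.1
A2 regrets: 1.6, 0.4, 0.0, 0.0, 0.2 → max 1.6
A3 regrets: 1.7, 0.0, 0.1, 0.0, 0.0 → max 1.7
A4 regrets: 0.0, 0.9, 1.4, 1.5, 1.8 → max 1.8
A5 regrets: 0.7, 0.2, 1.0, 0.4, 0.5 → max 1.0
Smallest max regret = 1.0 → A5.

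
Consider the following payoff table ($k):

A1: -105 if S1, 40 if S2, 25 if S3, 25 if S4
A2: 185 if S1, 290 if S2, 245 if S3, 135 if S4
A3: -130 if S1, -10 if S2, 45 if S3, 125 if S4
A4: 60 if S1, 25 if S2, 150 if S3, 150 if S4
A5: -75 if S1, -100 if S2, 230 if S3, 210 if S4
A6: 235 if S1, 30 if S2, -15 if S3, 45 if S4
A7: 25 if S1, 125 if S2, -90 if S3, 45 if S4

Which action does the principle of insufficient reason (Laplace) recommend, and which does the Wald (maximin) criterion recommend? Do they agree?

Row averages: A1=-3.75, A2=213.75, A3=7.5, A4=96.25, A5=66.25, A6=73.75, A7=26.25
Highest average = 213.75 → A2.
Row minima: A1=-105, A2=135, A3=-130, A4=25, A5=-100, A6=-15, A7=-90
Best worst-case = 135 → A2.

laplace → A2; maximin → A2 (agree)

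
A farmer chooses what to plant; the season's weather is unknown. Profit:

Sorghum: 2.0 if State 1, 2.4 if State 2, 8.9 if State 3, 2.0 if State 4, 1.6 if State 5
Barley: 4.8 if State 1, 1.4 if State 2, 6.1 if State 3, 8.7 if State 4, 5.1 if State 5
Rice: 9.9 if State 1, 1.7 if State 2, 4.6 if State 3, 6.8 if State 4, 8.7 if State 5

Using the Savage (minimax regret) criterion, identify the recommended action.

Column bests: State 1=9.9, State 2=2.4, State 3=8.9, State 4=8.7, State 5=8.7.
Sorghum regrets: 7.9, 0.0, 0.0, 6.7, 7.1 → max 7.9
Barley regrets: 5.1, 1.0, 2.8, 0.0, 3.6 → max 5.1
Rice regrets: 0.0, 0.7, 4.3, 1.9, 0.0 → max 4.3
Smallest max regret = 4.3 → Rice.

Rice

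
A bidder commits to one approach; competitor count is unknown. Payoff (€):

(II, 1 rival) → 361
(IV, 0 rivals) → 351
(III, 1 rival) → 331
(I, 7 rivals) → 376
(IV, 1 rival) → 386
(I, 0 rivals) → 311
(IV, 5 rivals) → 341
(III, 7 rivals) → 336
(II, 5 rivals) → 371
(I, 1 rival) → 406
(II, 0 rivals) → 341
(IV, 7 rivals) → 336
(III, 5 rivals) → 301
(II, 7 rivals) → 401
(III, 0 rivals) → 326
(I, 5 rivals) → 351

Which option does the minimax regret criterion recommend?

Column bests: 0 rivals=351, 1 rival=406, 5 rivals=371, 7 rivals=401.
I regrets: 40, 0, 20, 25 → max 40
II regrets: 10, 45, 0, 0 → max 45
III regrets: 25, 75, 70, 65 → max 75
IV regrets: 0, 20, 30, 65 → max 65
Smallest max regret = 40 → I.

I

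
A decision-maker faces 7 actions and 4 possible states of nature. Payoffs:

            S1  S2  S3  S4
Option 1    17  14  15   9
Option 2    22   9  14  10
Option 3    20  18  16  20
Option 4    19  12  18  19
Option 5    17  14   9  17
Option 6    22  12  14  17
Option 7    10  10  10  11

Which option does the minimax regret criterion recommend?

Column bests: S1=22, S2=18, S3=18, S4=20.
Option 1 regrets: 5, 4, 3, 11 → max 11
Option 2 regrets: 0, 9, 4, 10 → max 10
Option 3 regrets: 2, 0, 2, 0 → max 2
Option 4 regrets: 3, 6, 0, 1 → max 6
Option 5 regrets: 5, 4, 9, 3 → max 9
Option 6 regrets: 0, 6, 4, 3 → max 6
Option 7 regrets: 12, 8, 8, 9 → max 12
Smallest max regret = 2 → Option 3.

Option 3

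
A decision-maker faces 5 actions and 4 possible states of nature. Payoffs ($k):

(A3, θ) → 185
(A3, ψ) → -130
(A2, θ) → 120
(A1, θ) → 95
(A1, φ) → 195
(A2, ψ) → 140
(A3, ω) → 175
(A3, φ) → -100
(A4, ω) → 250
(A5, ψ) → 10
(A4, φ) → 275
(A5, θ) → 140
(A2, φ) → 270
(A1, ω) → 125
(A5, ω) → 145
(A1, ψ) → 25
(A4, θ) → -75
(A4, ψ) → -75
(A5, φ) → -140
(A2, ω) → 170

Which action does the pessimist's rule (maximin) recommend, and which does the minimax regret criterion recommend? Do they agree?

Row minima: A1=25, A2=120, A3=-130, A4=-75, A5=-140
Best worst-case = 120 → A2.
Column bests: θ=185, φ=275, ψ=140, ω=250.
A1 regrets: 90, 80, 115, 125 → max 125
A2 regrets: 65, 5, 0, 80 → max 80
A3 regrets: 0, 375, 270, 75 → max 375
A4 regrets: 260, 0, 215, 0 → max 260
A5 regrets: 45, 415, 130, 105 → max 415
Smallest max regret = 80 → A2.

maximin → A2; minimax regret → A2 (agree)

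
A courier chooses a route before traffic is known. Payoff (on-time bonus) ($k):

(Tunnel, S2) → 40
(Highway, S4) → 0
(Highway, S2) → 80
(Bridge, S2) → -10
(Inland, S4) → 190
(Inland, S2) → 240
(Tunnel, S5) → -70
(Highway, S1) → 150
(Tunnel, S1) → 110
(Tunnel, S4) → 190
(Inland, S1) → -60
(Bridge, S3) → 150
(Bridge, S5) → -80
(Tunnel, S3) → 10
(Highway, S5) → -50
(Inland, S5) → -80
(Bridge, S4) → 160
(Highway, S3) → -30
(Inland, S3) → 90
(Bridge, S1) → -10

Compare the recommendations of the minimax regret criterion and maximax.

minimax regret → Highway; maximax → Inland (disagree)

Column bests: S1=150, S2=240, S3=150, S4=190, S5=-50.
Bridge regrets: 160, 250, 0, 30, 30 → max 250
Highway regrets: 0, 160, 180, 190, 0 → max 190
Tunnel regrets: 40, 200, 140, 0, 20 → max 200
Inland regrets: 210, 0, 60, 0, 30 → max 210
Smallest max regret = 190 → Highway.
Row maxima: Bridge=160, Highway=150, Tunnel=190, Inland=240
Best best-case = 240 → Inland.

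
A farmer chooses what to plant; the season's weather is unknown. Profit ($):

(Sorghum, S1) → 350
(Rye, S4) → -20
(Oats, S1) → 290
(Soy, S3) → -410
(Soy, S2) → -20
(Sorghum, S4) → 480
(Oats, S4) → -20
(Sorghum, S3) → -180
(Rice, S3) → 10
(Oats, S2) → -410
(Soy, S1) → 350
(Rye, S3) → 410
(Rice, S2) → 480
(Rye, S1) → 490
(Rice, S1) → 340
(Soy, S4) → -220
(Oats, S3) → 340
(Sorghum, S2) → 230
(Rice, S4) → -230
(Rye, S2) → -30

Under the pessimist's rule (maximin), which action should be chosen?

Rye

Row minima: Oats=-410, Soy=-410, Sorghum=-180, Rice=-230, Rye=-30
Best worst-case = -30 → Rye.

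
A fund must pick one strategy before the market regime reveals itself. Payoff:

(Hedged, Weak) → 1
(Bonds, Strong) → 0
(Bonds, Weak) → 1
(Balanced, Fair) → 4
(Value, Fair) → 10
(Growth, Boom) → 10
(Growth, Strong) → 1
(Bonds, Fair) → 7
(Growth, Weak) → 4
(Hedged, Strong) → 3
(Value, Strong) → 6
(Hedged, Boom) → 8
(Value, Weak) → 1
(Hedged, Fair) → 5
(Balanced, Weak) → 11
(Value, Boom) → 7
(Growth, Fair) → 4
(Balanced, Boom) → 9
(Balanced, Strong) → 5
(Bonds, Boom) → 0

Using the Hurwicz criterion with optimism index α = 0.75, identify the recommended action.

Bonds: 0.75·7 + 0.25·0 = 5.25
Value: 0.75·10 + 0.25·1 = 7.75
Growth: 0.75·10 + 0.25·1 = 7.75
Balanced: 0.75·11 + 0.25·4 = 9.25
Hedged: 0.75·8 + 0.25·1 = 6.25
Highest Hurwicz score = 9.25 → Balanced.

Balanced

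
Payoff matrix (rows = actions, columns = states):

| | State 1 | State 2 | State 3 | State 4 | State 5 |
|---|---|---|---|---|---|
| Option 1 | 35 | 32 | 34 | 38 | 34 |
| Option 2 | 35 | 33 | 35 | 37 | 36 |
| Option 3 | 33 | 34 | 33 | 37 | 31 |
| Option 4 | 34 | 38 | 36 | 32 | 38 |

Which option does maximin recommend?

Option 2

Row minima: Option 1=32, Option 2=33, Option 3=31, Option 4=32
Best worst-case = 33 → Option 2.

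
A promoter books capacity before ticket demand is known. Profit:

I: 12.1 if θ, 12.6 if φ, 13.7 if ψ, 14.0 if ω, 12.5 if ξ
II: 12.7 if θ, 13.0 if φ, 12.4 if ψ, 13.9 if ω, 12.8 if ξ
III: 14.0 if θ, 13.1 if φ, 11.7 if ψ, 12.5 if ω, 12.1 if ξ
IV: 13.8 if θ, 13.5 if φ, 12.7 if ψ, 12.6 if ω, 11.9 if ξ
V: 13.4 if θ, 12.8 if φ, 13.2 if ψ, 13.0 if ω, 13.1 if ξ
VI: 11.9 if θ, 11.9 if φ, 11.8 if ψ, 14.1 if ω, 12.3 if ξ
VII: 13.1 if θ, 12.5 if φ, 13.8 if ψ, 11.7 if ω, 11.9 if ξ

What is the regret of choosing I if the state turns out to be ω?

0.1

Best payoff under ω is 14.1.
Regret = 14.1 − 14.0 = 0.1.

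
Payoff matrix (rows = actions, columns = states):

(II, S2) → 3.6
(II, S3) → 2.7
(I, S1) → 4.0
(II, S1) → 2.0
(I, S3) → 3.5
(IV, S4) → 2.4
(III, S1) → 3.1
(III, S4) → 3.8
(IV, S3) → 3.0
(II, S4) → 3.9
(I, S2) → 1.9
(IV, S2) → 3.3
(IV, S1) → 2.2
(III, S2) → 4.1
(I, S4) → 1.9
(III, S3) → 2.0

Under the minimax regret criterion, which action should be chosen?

III

Column bests: S1=4.0, S2=4.1, S3=3.5, S4=3.9.
I regrets: 0.0, 2.2, 0.0, 2.0 → max 2.2
II regrets: 2.0, 0.5, 0.8, 0.0 → max 2.0
III regrets: 0.9, 0.0, 1.5, 0.1 → max 1.5
IV regrets: 1.8, 0.8, 0.5, 1.5 → max 1.8
Smallest max regret = 1.5 → III.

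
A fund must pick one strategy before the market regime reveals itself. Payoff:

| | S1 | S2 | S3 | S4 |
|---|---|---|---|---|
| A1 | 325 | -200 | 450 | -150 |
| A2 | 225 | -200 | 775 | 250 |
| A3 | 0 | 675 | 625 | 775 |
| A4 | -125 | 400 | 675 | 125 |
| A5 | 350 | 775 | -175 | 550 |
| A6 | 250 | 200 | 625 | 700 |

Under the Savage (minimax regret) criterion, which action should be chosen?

Column bests: S1=350, S2=775, S3=775, S4=775.
A1 regrets: 25, 975, 325, 925 → max 975
A2 regrets: 125, 975, 0, 525 → max 975
A3 regrets: 350, 100, 150, 0 → max 350
A4 regrets: 475, 375, 100, 650 → max 650
A5 regrets: 0, 0, 950, 225 → max 950
A6 regrets: 100, 575, 150, 75 → max 575
Smallest max regret = 350 → A3.

A3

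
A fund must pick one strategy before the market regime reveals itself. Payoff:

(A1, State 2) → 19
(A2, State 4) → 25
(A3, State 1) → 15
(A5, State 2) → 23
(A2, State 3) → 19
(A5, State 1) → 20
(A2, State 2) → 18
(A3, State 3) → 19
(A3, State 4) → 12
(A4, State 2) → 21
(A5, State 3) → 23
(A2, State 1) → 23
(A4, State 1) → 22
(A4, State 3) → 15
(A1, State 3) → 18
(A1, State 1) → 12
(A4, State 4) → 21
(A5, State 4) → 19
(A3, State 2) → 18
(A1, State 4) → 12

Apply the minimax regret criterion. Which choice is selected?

A2

Column bests: State 1=23, State 2=23, State 3=23, State 4=25.
A1 regrets: 11, 4, 5, 13 → max 13
A2 regrets: 0, 5, 4, 0 → max 5
A3 regrets: 8, 5, 4, 13 → max 13
A4 regrets: 1, 2, 8, 4 → max 8
A5 regrets: 3, 0, 0, 6 → max 6
Smallest max regret = 5 → A2.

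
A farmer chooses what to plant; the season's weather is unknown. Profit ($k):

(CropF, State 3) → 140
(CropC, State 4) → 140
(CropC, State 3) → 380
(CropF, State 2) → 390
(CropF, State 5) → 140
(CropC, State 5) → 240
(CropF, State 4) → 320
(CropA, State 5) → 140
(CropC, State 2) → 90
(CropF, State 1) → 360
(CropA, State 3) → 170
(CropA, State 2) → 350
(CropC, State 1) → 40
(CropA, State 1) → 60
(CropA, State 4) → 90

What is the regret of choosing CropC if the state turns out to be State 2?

300

Best payoff under State 2 is 390.
Regret = 390 − 90 = 300.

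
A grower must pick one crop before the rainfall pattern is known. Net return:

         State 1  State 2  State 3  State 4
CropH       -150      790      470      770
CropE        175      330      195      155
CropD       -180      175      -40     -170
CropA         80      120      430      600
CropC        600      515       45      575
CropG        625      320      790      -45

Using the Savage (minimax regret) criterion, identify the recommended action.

CropE

Column bests: State 1=625, State 2=790, State 3=790, State 4=770.
CropH regrets: 775, 0, 320, 0 → max 775
CropE regrets: 450, 460, 595, 615 → max 615
CropD regrets: 805, 615, 830, 940 → max 940
CropA regrets: 545, 670, 360, 170 → max 670
CropC regrets: 25, 275, 745, 195 → max 745
CropG regrets: 0, 470, 0, 815 → max 815
Smallest max regret = 615 → CropE.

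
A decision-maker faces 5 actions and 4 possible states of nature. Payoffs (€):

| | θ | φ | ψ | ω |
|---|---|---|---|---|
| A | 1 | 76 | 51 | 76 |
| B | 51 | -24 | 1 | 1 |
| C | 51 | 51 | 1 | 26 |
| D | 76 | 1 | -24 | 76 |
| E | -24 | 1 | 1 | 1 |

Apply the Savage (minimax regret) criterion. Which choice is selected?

C

Column bests: θ=76, φ=76, ψ=51, ω=76.
A regrets: 75, 0, 0, 0 → max 75
B regrets: 25, 100, 50, 75 → max 100
C regrets: 25, 25, 50, 50 → max 50
D regrets: 0, 75, 75, 0 → max 75
E regrets: 100, 75, 50, 75 → max 100
Smallest max regret = 50 → C.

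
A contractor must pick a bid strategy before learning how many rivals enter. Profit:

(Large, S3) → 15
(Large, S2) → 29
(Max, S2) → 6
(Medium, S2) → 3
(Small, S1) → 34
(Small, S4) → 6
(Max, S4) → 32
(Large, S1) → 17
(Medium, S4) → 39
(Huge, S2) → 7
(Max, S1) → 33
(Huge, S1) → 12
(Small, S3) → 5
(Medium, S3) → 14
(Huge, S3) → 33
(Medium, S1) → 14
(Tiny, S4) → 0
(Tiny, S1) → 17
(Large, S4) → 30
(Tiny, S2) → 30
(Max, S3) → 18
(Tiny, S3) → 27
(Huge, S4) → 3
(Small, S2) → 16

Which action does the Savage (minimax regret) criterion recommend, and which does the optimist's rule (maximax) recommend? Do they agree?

minimax regret → Large; maximax → Medium (disagree)

Column bests: S1=34, S2=30, S3=33, S4=39.
Tiny regrets: 17, 0, 6, 39 → max 39
Small regrets: 0, 14, 28, 33 → max 33
Medium regrets: 20, 27, 19, 0 → max 27
Large regrets: 17, 1, 18, 9 → max 18
Huge regrets: 22, 23, 0, 36 → max 36
Max regrets: 1, 24, 15, 7 → max 24
Smallest max regret = 18 → Large.
Row maxima: Tiny=30, Small=34, Medium=39, Large=30, Huge=33, Max=33
Best best-case = 39 → Medium.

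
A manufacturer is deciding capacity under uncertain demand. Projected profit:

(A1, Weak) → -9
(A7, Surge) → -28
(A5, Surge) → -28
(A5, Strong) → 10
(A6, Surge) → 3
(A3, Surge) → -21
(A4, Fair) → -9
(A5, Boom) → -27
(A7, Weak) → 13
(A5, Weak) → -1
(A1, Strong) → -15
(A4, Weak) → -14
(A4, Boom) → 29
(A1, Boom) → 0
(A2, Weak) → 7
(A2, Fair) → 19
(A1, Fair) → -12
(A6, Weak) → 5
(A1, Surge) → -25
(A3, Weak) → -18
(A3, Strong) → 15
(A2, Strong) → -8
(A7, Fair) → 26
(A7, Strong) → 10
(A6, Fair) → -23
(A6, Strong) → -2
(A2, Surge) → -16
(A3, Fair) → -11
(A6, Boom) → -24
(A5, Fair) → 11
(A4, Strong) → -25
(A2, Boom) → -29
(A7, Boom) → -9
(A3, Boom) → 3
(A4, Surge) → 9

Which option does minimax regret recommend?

Column bests: Weak=13, Fair=26, Strong=15, Boom=29, Surge=9.
A1 regrets: 22, 38, 30, 29, 34 → max 38
A2 regrets: 6, 7, 23, 58, 25 → max 58
A3 regrets: 31, 37, 0, 26, 30 → max 37
A4 regrets: 27, 35, 40, 0, 0 → max 40
A5 regrets: 14, 15, 5, 56, 37 → max 56
A6 regrets: 8, 49, 17, 53, 6 → max 53
A7 regrets: 0, 0, 5, 38, 37 → max 38
Smallest max regret = 37 → A3.

A3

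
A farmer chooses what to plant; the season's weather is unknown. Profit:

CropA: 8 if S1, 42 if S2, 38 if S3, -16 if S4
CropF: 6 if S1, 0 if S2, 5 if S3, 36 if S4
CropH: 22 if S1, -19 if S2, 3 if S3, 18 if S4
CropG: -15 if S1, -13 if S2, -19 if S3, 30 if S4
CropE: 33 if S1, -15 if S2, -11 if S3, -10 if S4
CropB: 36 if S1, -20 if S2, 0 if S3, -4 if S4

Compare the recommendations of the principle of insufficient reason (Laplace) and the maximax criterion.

Row averages: CropA=18, CropF=11.75, CropH=6, CropG=-4.25, CropE=-0.75, CropB=3
Highest average = 18 → CropA.
Row maxima: CropA=42, CropF=36, CropH=22, CropG=30, CropE=33, CropB=36
Best best-case = 42 → CropA.

laplace → CropA; maximax → CropA (agree)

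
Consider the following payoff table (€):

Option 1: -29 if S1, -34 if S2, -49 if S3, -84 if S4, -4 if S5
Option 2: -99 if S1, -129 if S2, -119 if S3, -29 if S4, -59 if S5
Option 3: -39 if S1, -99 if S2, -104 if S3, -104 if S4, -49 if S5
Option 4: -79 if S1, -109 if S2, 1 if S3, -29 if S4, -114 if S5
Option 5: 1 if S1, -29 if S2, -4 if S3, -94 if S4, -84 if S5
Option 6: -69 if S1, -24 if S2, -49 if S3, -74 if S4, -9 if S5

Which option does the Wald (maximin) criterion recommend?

Option 6

Row minima: Option 1=-84, Option 2=-129, Option 3=-104, Option 4=-114, Option 5=-94, Option 6=-74
Best worst-case = -74 → Option 6.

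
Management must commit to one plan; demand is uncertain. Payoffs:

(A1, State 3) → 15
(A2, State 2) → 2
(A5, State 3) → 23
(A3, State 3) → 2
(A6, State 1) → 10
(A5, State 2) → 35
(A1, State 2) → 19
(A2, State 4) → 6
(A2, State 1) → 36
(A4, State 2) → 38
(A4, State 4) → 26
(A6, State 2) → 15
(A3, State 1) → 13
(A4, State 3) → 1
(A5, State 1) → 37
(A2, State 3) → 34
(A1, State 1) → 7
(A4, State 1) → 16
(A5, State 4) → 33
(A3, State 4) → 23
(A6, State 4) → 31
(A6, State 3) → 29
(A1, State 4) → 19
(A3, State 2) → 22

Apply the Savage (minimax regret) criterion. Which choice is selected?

A5

Column bests: State 1=37, State 2=38, State 3=34, State 4=33.
A1 regrets: 30, 19, 19, 14 → max 30
A2 regrets: 1, 36, 0, 27 → max 36
A3 regrets: 24, 16, 32, 10 → max 32
A4 regrets: 21, 0, 33, 7 → max 33
A5 regrets: 0, 3, 11, 0 → max 11
A6 regrets: 27, 23, 5, 2 → max 27
Smallest max regret = 11 → A5.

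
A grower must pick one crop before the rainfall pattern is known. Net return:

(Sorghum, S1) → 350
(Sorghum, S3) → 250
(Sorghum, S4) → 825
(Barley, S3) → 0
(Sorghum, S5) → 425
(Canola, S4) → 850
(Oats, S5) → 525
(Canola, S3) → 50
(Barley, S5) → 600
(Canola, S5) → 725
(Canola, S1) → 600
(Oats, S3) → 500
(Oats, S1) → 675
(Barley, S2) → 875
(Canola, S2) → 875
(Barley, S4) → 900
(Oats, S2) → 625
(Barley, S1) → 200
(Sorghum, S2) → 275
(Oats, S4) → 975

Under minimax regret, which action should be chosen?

Oats

Column bests: S1=675, S2=875, S3=500, S4=975, S5=725.
Sorghum regrets: 325, 600, 250, 150, 300 → max 600
Oats regrets: 0, 250, 0, 0, 200 → max 250
Barley regrets: 475, 0, 500, 75, 125 → max 500
Canola regrets: 75, 0, 450, 125, 0 → max 450
Smallest max regret = 250 → Oats.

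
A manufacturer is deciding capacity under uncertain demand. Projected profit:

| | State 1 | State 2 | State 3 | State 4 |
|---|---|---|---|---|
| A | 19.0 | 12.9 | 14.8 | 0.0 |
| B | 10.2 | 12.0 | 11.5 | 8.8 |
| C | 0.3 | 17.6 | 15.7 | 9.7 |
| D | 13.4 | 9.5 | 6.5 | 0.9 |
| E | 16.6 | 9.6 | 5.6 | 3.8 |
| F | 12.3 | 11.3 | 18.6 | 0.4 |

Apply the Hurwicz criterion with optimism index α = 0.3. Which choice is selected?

B

A: 0.3·19.0 + 0.7·0.0 = 5.7
B: 0.3·12.0 + 0.7·8.8 = 9.76
C: 0.3·17.6 + 0.7·0.3 = 5.49
D: 0.3·13.4 + 0.7·0.9 = 4.65
E: 0.3·16.6 + 0.7·3.8 = 7.64
F: 0.3·18.6 + 0.7·0.4 = 5.86
Highest Hurwicz score = 9.76 → B.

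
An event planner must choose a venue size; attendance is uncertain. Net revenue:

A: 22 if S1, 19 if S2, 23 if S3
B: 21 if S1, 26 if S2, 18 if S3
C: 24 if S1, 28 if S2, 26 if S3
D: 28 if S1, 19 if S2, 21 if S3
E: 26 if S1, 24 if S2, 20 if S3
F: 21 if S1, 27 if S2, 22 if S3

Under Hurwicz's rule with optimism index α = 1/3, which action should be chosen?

A: 1/3·23 + 2/3·19 = 61/3
B: 1/3·26 + 2/3·18 = 62/3
C: 1/3·28 + 2/3·24 = 76/3
D: 1/3·28 + 2/3·19 = 22
E: 1/3·26 + 2/3·20 = 22
F: 1/3·27 + 2/3·21 = 23
Highest Hurwicz score = 76/3 → C.

C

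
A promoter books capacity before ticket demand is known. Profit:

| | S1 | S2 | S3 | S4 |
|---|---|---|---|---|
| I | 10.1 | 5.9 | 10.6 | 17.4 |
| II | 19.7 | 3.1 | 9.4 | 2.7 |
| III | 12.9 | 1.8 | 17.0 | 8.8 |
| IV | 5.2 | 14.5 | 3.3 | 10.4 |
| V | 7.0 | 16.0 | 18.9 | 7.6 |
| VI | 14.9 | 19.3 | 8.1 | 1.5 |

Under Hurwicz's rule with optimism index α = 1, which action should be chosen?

II

I: 1·17.4 + 0·5.9 = 17.4
II: 1·19.7 + 0·2.7 = 19.7
III: 1·17.0 + 0·1.8 = 17
IV: 1·14.5 + 0·3.3 = 14.5
V: 1·18.9 + 0·7.0 = 18.9
VI: 1·19.3 + 0·1.5 = 19.3
Highest Hurwicz score = 19.7 → II.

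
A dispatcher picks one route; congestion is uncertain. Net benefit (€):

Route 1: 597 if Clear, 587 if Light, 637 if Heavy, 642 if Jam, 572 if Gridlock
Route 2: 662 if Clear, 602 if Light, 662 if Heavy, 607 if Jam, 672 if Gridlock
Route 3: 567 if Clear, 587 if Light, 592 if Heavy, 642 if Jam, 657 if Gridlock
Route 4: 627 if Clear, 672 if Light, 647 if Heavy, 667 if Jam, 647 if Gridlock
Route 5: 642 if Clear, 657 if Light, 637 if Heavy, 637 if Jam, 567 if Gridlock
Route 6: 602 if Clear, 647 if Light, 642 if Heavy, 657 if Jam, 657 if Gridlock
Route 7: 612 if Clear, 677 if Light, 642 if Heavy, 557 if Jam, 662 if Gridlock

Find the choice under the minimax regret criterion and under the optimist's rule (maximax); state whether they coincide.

Column bests: Clear=662, Light=677, Heavy=662, Jam=667, Gridlock=672.
Route 1 regrets: 65, 90, 25, 25, 100 → max 100
Route 2 regrets: 0, 75, 0, 60, 0 → max 75
Route 3 regrets: 95, 90, 70, 25, 15 → max 95
Route 4 regrets: 35, 5, 15, 0, 25 → max 35
Route 5 regrets: 20, 20, 25, 30, 105 → max 105
Route 6 regrets: 60, 30, 20, 10, 15 → max 60
Route 7 regrets: 50, 0, 20, 110, 10 → max 110
Smallest max regret = 35 → Route 4.
Row maxima: Route 1=642, Route 2=672, Route 3=657, Route 4=672, Route 5=657, Route 6=657, Route 7=677
Best best-case = 677 → Route 7.

minimax regret → Route 4; maximax → Route 7 (disagree)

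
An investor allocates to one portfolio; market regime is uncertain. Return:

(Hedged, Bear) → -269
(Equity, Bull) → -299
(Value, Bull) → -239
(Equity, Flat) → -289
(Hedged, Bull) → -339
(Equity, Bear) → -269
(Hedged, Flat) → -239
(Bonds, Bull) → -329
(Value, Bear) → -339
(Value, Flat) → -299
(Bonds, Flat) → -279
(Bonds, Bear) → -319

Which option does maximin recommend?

Equity

Row minima: Bonds=-329, Hedged=-339, Value=-339, Equity=-299
Best worst-case = -299 → Equity.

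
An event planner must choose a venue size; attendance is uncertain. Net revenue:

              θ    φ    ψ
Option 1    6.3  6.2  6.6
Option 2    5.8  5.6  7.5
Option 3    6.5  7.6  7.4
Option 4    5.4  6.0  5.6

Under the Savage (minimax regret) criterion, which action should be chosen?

Option 3

Column bests: θ=6.5, φ=7.6, ψ=7.5.
Option 1 regrets: 0.2, 1.4, 0.9 → max 1.4
Option 2 regrets: 0.7, 2.0, 0.0 → max 2.0
Option 3 regrets: 0.0, 0.0, 0.1 → max 0.1
Option 4 regrets: 1.1, 1.6, 1.9 → max 1.9
Smallest max regret = 0.1 → Option 3.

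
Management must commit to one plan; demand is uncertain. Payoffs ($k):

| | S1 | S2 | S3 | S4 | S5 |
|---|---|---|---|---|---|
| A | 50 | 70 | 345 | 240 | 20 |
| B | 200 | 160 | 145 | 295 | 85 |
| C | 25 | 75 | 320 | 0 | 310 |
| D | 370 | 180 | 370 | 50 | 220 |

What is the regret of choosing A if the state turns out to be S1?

Best payoff under S1 is 370.
Regret = 370 − 50 = 320.

320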